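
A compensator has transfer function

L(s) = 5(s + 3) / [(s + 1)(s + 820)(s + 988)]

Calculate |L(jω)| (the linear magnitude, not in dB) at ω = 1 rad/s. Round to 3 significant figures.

1.38e-05

At s = jω = j1:
zero (s+3): 3 + j1 → |·| = √(3²+1²) = √10 ≈ 3.1623, ∠ = arctan(1/3) ≈ 18.43°
pole (s+1): 1 + j1 → |·| = √(1²+1²) = √2 ≈ 1.4142, ∠ = arctan(1/1) ≈ 45.00°
pole (s+820): 820 + j1 → |·| = √(820²+1²) = √672401 ≈ 820, ∠ = arctan(1/820) ≈ 0.07°
pole (s+988): 988 + j1 → |·| = √(988²+1²) = √976145 ≈ 988, ∠ = arctan(1/988) ≈ 0.06°
|L| = 5 · 3.1623 / 1.1457e+06 ≈ 1.3801e-05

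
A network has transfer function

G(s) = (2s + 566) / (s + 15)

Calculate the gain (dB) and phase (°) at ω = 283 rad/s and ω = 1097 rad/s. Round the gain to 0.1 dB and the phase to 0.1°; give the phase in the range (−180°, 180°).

ω = 283: 9.0 dB, -42.0°; ω = 1097: 6.3 dB, -13.7°

Substitute s = j283:
Numerator: 2(j283) + 566 = 566 + j566
Denominator: (j283) + 15 = 15 + j283
|N| = √(566² + 566²) ≈ 800.44, ∠N ≈ 45.00°
|D| = √(15² + 283²) ≈ 283.4, ∠D ≈ 86.97°
|G| = 800.44 / 283.4 ≈ 2.8244
Gain = 20 log₁₀(2.8244) ≈ 9.02 dB
∠G = 45.00° − 86.97° = -41.97°

Substitute s = j1097:
Numerator: 2(j1097) + 566 = 566 + j2194
Denominator: (j1097) + 15 = 15 + j1097
|N| = √(566² + 2194²) ≈ 2265.8, ∠N ≈ 75.53°
|D| = √(15² + 1097²) ≈ 1097.1, ∠D ≈ 89.22°
|G| = 2265.8 / 1097.1 ≈ 2.0653
Gain = 20 log₁₀(2.0653) ≈ 6.30 dB
∠G = 75.53° − 89.22° = -13.69°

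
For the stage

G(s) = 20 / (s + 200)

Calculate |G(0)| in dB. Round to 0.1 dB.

G(0) = 20 / 200 = 0.1
20 log₁₀(0.1) ≈ -20.00 dB

-20.0 dB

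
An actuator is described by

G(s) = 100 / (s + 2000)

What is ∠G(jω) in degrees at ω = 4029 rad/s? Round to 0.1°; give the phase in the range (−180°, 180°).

Substitute s = j4029:
Numerator: 100 = 100 + j0
Denominator: (j4029) + 2000 = 2000 + j4029
|N| = √(100² + 0²) ≈ 100, ∠N ≈ 0.00°
|D| = √(2000² + 4029²) ≈ 4498.1, ∠D ≈ 63.60°
∠G = 0.00° − 63.60° = -63.60°

-63.6°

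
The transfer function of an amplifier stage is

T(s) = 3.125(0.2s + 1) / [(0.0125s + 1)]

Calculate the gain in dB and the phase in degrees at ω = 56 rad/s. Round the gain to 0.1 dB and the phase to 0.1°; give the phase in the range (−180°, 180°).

29.2 dB, 49.9°

At ω = 56 rad/s:
zero (1 + j56·0.2) = 1 + j11.2 → |·| ≈ 11.245, ∠ ≈ 84.90°
pole (1 + j56·0.0125) = 1 + j0.7 → |·| ≈ 1.2207, ∠ ≈ 34.99°
|T| = 3.125 · 11.245 / (1.2207) ≈ 28.787
Gain = 20 log₁₀(28.787) ≈ 29.18 dB
∠T = (84.90°) − (34.99°) = 49.91°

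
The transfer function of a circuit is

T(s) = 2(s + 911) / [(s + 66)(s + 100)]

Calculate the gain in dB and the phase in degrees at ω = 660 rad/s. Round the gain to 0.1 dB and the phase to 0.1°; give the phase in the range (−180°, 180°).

-45.9 dB, -129.8°

At s = jω = j660:
zero (s+911): 911 + j660 → |·| = √(911²+660²) = √1265521 ≈ 1125, ∠ = arctan(660/911) ≈ 35.92°
pole (s+66): 66 + j660 → |·| = √(66²+660²) = √439956 ≈ 663.29, ∠ = arctan(660/66) ≈ 84.29°
pole (s+100): 100 + j660 → |·| = √(100²+660²) = √445600 ≈ 667.53, ∠ = arctan(660/100) ≈ 81.38°
|T| = 2 · 1125 / 4.4277e+05 ≈ 0.0050816
Gain = 20 log₁₀(0.0050816) ≈ -45.88 dB
∠T = 35.92° − 165.67° = -129.75°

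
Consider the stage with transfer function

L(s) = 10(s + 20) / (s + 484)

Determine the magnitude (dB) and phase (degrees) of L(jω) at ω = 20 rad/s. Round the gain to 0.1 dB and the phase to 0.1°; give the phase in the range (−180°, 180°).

At s = jω = j20:
zero (s+20): 20 + j20 → |·| = √(20²+20²) = √800 ≈ 28.284, ∠ = arctan(20/20) ≈ 45.00°
pole (s+484): 484 + j20 → |·| = √(484²+20²) = √234656 ≈ 484.41, ∠ = arctan(20/484) ≈ 2.37°
|L| = 10 · 28.284 / 484.41 ≈ 0.58389
Gain = 20 log₁₀(0.58389) ≈ -4.67 dB
∠L = 45.00° − 2.37° = 42.63°

-4.7 dB, 42.6°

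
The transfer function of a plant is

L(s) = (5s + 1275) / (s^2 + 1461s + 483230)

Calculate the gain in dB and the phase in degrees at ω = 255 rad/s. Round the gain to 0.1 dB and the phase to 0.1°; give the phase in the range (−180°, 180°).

Substitute s = j255:
Numerator: 5(j255) + 1275 = 1275 + j1275
Denominator: (j255)^2 + 1461(j255) + 483230 = 418205 + j372555
|N| = √(1275² + 1275²) ≈ 1803.1, ∠N ≈ 45.00°
|D| = √(418205² + 372555²) ≈ 5.6008e+05, ∠D ≈ 41.70°
|L| = 1803.1 / 5.6008e+05 ≈ 0.0032194
Gain = 20 log₁₀(0.0032194) ≈ -49.84 dB
∠L = 45.00° − 41.70° = 3.30°

-49.8 dB, 3.3°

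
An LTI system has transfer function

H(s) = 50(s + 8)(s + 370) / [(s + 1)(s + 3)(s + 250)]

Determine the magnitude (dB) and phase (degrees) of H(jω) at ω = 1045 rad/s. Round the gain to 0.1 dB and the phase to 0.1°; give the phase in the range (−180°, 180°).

-26.1 dB, -96.3°

At s = jω = j1045:
zero (s+8): 8 + j1045 → |·| = √(8²+1045²) = √1092089 ≈ 1045, ∠ = arctan(1045/8) ≈ 89.56°
zero (s+370): 370 + j1045 → |·| = √(370²+1045²) = √1228925 ≈ 1108.6, ∠ = arctan(1045/370) ≈ 70.50°
pole (s+1): 1 + j1045 → |·| = √(1²+1045²) = √1092026 ≈ 1045, ∠ = arctan(1045/1) ≈ 89.95°
pole (s+3): 3 + j1045 → |·| = √(3²+1045²) = √1092034 ≈ 1045, ∠ = arctan(1045/3) ≈ 89.84°
pole (s+250): 250 + j1045 → |·| = √(250²+1045²) = √1154525 ≈ 1074.5, ∠ = arctan(1045/250) ≈ 76.55°
|H| = 50 · 1.1585e+06 / 1.1734e+09 ≈ 0.049365
Gain = 20 log₁₀(0.049365) ≈ -26.13 dB
∠H = 160.06° − 256.34° = -96.28°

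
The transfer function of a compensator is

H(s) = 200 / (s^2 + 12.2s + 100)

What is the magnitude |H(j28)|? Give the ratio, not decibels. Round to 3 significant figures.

At s = jω = j28:
quadratic: (j28)² + 12.2·j28 + 100 = -684 + j341.6 → |·| ≈ 764.56, ∠ ≈ 153.46°
|H| = 200 / 764.56 ≈ 0.26159

0.262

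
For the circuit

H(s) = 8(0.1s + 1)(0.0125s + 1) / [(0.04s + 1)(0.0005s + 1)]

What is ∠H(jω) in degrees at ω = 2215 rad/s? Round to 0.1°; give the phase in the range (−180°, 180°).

At ω = 2215 rad/s:
zero (1 + j2215·0.1) = 1 + j221.5 → |·| ≈ 221.5, ∠ ≈ 89.74°
zero (1 + j2215·0.0125) = 1 + j27.6875 → |·| ≈ 27.706, ∠ ≈ 87.93°
pole (1 + j2215·0.04) = 1 + j88.6 → |·| ≈ 88.606, ∠ ≈ 89.35°
pole (1 + j2215·0.0005) = 1 + j1.1075 → |·| ≈ 1.4922, ∠ ≈ 47.92°
∠H = (89.74° + 87.93°) − (89.35° + 47.92°) = 40.40°

40.4°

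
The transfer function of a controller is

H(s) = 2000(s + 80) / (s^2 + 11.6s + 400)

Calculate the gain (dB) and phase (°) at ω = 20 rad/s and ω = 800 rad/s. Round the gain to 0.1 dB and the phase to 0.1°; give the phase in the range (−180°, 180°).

At s = jω = j20:
zero (s+80): 80 + j20 → |·| = √(80²+20²) = √6800 ≈ 82.462, ∠ = arctan(20/80) ≈ 14.04°
quadratic: (j20)² + 11.6·j20 + 400 = 0 + j232 → |·| ≈ 232, ∠ ≈ 90.00°
|H| = 2000 · 82.462 / 232 ≈ 710.88
Gain = 20 log₁₀(710.88) ≈ 57.04 dB
∠H = 14.04° − 90.00° = -75.96°

At s = jω = j800:
zero (s+80): 80 + j800 → |·| = √(80²+800²) = √646400 ≈ 803.99, ∠ = arctan(800/80) ≈ 84.29°
quadratic: (j800)² + 11.6·j800 + 400 = -639600 + j9280 → |·| ≈ 6.3967e+05, ∠ ≈ 179.17°
|H| = 2000 · 803.99 / 6.3967e+05 ≈ 2.5138
Gain = 20 log₁₀(2.5138) ≈ 8.01 dB
∠H = 84.29° − 179.17° = -94.88°

ω = 20: 57.0 dB, -76.0°; ω = 800: 8.0 dB, -94.9°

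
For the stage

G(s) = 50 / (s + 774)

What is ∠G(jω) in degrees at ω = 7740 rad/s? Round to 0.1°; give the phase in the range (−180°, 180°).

At s = jω = j7740:
pole (s+774): 774 + j7740 → |·| = √(774²+7740²) = √60506676 ≈ 7778.6, ∠ = arctan(7740/774) ≈ 84.29°
∠G = 0.00° − 84.29° = -84.29°

-84.3°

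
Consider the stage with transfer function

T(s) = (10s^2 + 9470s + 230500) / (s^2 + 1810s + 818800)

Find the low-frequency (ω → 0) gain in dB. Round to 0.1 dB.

-11.0 dB

T(0) = 230500 / 818800 ≈ 0.28151
20 log₁₀(0.28151) ≈ -11.01 dB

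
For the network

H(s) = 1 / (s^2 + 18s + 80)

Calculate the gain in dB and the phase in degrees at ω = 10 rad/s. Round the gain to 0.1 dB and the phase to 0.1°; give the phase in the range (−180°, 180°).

-45.2 dB, -96.3°

Substitute s = j10:
Numerator: 1 = 1 + j0
Denominator: (j10)^2 + 18(j10) + 80 = -20 + j180
|N| = √(1² + 0²) ≈ 1, ∠N ≈ 0.00°
|D| = √(20² + 180²) ≈ 181.11, ∠D ≈ 96.34°
|H| = 1 / 181.11 ≈ 0.0055215
Gain = 20 log₁₀(0.0055215) ≈ -45.16 dB
∠H = 0.00° − 96.34° = -96.34°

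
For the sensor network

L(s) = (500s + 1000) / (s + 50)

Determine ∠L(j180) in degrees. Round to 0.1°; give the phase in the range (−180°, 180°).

Substitute s = j180:
Numerator: 500(j180) + 1000 = 1000 + j90000
Denominator: (j180) + 50 = 50 + j180
|N| = √(1000² + 90000²) ≈ 90006, ∠N ≈ 89.36°
|D| = √(50² + 180²) ≈ 186.82, ∠D ≈ 74.48°
∠L = 89.36° − 74.48° = 14.88°

14.9°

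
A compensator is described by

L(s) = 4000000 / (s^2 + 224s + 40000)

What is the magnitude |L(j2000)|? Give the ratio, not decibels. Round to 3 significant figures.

1.00

At s = jω = j2000:
quadratic: (j2000)² + 224·j2000 + 40000 = -3960000 + j448000 → |·| ≈ 3.9853e+06, ∠ ≈ 173.55°
|L| = 4000000 / 3.9853e+06 ≈ 1.0037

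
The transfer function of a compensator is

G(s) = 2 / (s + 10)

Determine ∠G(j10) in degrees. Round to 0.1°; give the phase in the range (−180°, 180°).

-45.0°

Substitute s = j10:
Numerator: 2 = 2 + j0
Denominator: (j10) + 10 = 10 + j10
|N| = √(2² + 0²) ≈ 2, ∠N ≈ 0.00°
|D| = √(10² + 10²) ≈ 14.142, ∠D ≈ 45.00°
∠G = 0.00° − 45.00° = -45.00°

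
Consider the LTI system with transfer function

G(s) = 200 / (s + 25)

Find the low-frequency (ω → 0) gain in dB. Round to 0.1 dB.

18.1 dB

G(0) = 200 / (25) = 8
20 log₁₀(8) ≈ 18.06 dB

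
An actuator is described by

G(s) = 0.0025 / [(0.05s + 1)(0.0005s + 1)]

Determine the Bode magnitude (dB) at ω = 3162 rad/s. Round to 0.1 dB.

At ω = 3162 rad/s:
pole (1 + j3162·0.05) = 1 + j158.1 → |·| ≈ 158.1, ∠ ≈ 89.64°
pole (1 + j3162·0.0005) = 1 + j1.581 → |·| ≈ 1.8707, ∠ ≈ 57.69°
|G| = 0.0025 · 1 / (158.1 · 1.8707) ≈ 8.4529e-06
Gain = 20 log₁₀(8.4529e-06) ≈ -101.46 dB

-101.5 dB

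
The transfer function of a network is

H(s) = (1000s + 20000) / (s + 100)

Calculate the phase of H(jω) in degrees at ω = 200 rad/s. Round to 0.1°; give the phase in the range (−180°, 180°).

Substitute s = j200:
Numerator: 1000(j200) + 20000 = 20000 + j200000
Denominator: (j200) + 100 = 100 + j200
|N| = √(20000² + 200000²) ≈ 2.01e+05, ∠N ≈ 84.29°
|D| = √(100² + 200²) ≈ 223.61, ∠D ≈ 63.43°
∠H = 84.29° − 63.43° = 20.86°

20.9°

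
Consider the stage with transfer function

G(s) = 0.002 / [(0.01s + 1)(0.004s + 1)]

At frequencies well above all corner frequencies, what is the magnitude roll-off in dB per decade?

Each pole contributes −20 dB/decade at high frequency; each zero contributes +20 dB/decade.
Net: 0 zero(s) − 2 pole(s) → -40 dB/decade.

-40 dB/decade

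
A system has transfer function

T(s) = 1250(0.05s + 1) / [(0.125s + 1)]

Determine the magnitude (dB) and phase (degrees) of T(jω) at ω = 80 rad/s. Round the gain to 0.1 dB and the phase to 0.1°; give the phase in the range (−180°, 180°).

54.2 dB, -8.3°

At ω = 80 rad/s:
zero (1 + j80·0.05) = 1 + j4 → |·| ≈ 4.1231, ∠ ≈ 75.96°
pole (1 + j80·0.125) = 1 + j10 → |·| ≈ 10.05, ∠ ≈ 84.29°
|T| = 1250 · 4.1231 / (10.05) ≈ 512.82
Gain = 20 log₁₀(512.82) ≈ 54.20 dB
∠T = (75.96°) − (84.29°) = -8.33°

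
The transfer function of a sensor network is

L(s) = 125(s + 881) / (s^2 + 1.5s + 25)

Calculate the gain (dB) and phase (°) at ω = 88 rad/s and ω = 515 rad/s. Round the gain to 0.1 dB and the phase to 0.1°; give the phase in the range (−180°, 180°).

At s = jω = j88:
zero (s+881): 881 + j88 → |·| = √(881²+88²) = √783905 ≈ 885.38, ∠ = arctan(88/881) ≈ 5.70°
quadratic: (j88)² + 1.5·j88 + 25 = -7719 + j132 → |·| ≈ 7720.1, ∠ ≈ 179.02°
|L| = 125 · 885.38 / 7720.1 ≈ 14.336
Gain = 20 log₁₀(14.336) ≈ 23.13 dB
∠L = 5.70° − 179.02° = -173.32°

At s = jω = j515:
zero (s+881): 881 + j515 → |·| = √(881²+515²) = √1041386 ≈ 1020.5, ∠ = arctan(515/881) ≈ 30.31°
quadratic: (j515)² + 1.5·j515 + 25 = -265200 + j772.5 → |·| ≈ 2.652e+05, ∠ ≈ 179.83°
|L| = 125 · 1020.5 / 2.652e+05 ≈ 0.481
Gain = 20 log₁₀(0.481) ≈ -6.36 dB
∠L = 30.31° − 179.83° = -149.52°

ω = 88: 23.1 dB, -173.3°; ω = 515: -6.4 dB, -149.5°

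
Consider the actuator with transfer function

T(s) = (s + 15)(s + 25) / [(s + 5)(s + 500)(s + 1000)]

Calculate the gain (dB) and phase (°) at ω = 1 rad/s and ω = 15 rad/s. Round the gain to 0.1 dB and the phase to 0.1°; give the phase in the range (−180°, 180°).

ω = 1: -76.6 dB, -5.4°; ω = 15: -82.1 dB, 1.8°

At s = jω = j1:
zero (s+15): 15 + j1 → |·| = √(15²+1²) = √226 ≈ 15.033, ∠ = arctan(1/15) ≈ 3.81°
zero (s+25): 25 + j1 → |·| = √(25²+1²) = √626 ≈ 25.02, ∠ = arctan(1/25) ≈ 2.29°
pole (s+5): 5 + j1 → |·| = √(5²+1²) = √26 ≈ 5.099, ∠ = arctan(1/5) ≈ 11.31°
pole (s+500): 500 + j1 → |·| = √(500²+1²) = √250001 ≈ 500, ∠ = arctan(1/500) ≈ 0.11°
pole (s+1000): 1000 + j1 → |·| = √(1000²+1²) = √1000001 ≈ 1000, ∠ = arctan(1/1000) ≈ 0.06°
|T| = 1 · 376.13 / 2.5495e+06 ≈ 0.00014753
Gain = 20 log₁₀(0.00014753) ≈ -76.62 dB
∠T = 6.10° − 11.48° = -5.38°

At s = jω = j15:
zero (s+15): 15 + j15 → |·| = √(15²+15²) = √450 ≈ 21.213, ∠ = arctan(15/15) ≈ 45.00°
zero (s+25): 25 + j15 → |·| = √(25²+15²) = √850 ≈ 29.155, ∠ = arctan(15/25) ≈ 30.96°
pole (s+5): 5 + j15 → |·| = √(5²+15²) = √250 ≈ 15.811, ∠ = arctan(15/5) ≈ 71.57°
pole (s+500): 500 + j15 → |·| = √(500²+15²) = √250225 ≈ 500.22, ∠ = arctan(15/500) ≈ 1.72°
pole (s+1000): 1000 + j15 → |·| = √(1000²+15²) = √1000225 ≈ 1000.1, ∠ = arctan(15/1000) ≈ 0.86°
|T| = 1 · 618.47 / 7.9098e+06 ≈ 7.819e-05
Gain = 20 log₁₀(7.819e-05) ≈ -82.14 dB
∠T = 75.96° − 74.15° = 1.81°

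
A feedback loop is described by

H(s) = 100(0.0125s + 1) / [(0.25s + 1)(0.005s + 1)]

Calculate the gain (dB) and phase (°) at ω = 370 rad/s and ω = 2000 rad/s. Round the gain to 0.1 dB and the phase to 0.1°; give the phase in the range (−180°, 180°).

ω = 370: 7.7 dB, -73.2°; ω = 2000: -6.1 dB, -86.5°

At ω = 370 rad/s:
zero (1 + j370·0.0125) = 1 + j4.625 → |·| ≈ 4.7319, ∠ ≈ 77.80°
pole (1 + j370·0.25) = 1 + j92.5 → |·| ≈ 92.505, ∠ ≈ 89.38°
pole (1 + j370·0.005) = 1 + j1.85 → |·| ≈ 2.103, ∠ ≈ 61.61°
|H| = 100 · 4.7319 / (92.505 · 2.103) ≈ 2.4324
Gain = 20 log₁₀(2.4324) ≈ 7.72 dB
∠H = (77.80°) − (89.38° + 61.61°) = -73.19°

At ω = 2000 rad/s:
zero (1 + j2000·0.0125) = 1 + j25 → |·| ≈ 25.02, ∠ ≈ 87.71°
pole (1 + j2000·0.25) = 1 + j500 → |·| ≈ 500, ∠ ≈ 89.89°
pole (1 + j2000·0.005) = 1 + j10 → |·| ≈ 10.05, ∠ ≈ 84.29°
|H| = 100 · 25.02 / (500 · 10.05) ≈ 0.49791
Gain = 20 log₁₀(0.49791) ≈ -6.06 dB
∠H = (87.71°) − (89.89° + 84.29°) = -86.47°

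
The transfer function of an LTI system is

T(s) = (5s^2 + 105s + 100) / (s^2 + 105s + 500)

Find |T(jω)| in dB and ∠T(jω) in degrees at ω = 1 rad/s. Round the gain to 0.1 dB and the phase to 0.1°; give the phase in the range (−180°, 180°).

-11.1 dB, 36.0°

Substitute s = j1:
Numerator: 5(j1)^2 + 105(j1) + 100 = 95 + j105
Denominator: (j1)^2 + 105(j1) + 500 = 499 + j105
|N| = √(95² + 105²) ≈ 141.6, ∠N ≈ 47.86°
|D| = √(499² + 105²) ≈ 509.93, ∠D ≈ 11.88°
|T| = 141.6 / 509.93 ≈ 0.27769
Gain = 20 log₁₀(0.27769) ≈ -11.13 dB
∠T = 47.86° − 11.88° = 35.98°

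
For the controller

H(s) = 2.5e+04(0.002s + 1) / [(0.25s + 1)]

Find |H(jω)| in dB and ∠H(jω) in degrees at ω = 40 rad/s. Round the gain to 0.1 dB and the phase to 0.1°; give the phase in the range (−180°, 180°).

67.9 dB, -79.7°

At ω = 40 rad/s:
zero (1 + j40·0.002) = 1 + j0.08 → |·| ≈ 1.0032, ∠ ≈ 4.57°
pole (1 + j40·0.25) = 1 + j10 → |·| ≈ 10.05, ∠ ≈ 84.29°
|H| = 2.5e+04 · 1.0032 / (10.05) ≈ 2495.5
Gain = 20 log₁₀(2495.5) ≈ 67.94 dB
∠H = (4.57°) − (84.29°) = -79.72°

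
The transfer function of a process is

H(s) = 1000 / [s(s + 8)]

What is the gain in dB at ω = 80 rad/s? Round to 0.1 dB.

At s = jω = j80:
pole (s+8): 8 + j80 → |·| = √(8²+80²) = √6464 ≈ 80.399, ∠ = arctan(80/8) ≈ 84.29°
pole at origin: |s| = 80, ∠ = 90.00° (in denominator)
|H| = 1000 / 6431.9 ≈ 0.15548
Gain = 20 log₁₀(0.15548) ≈ -16.17 dB

-16.2 dB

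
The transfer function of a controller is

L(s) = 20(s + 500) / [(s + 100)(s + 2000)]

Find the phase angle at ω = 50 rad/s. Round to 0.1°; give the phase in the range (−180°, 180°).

-22.3°

At s = jω = j50:
zero (s+500): 500 + j50 → |·| = √(500²+50²) = √252500 ≈ 502.49, ∠ = arctan(50/500) ≈ 5.71°
pole (s+100): 100 + j50 → |·| = √(100²+50²) = √12500 ≈ 111.8, ∠ = arctan(50/100) ≈ 26.57°
pole (s+2000): 2000 + j50 → |·| = √(2000²+50²) = √4002500 ≈ 2000.6, ∠ = arctan(50/2000) ≈ 1.43°
∠L = 5.71° − 28.00° = -22.29°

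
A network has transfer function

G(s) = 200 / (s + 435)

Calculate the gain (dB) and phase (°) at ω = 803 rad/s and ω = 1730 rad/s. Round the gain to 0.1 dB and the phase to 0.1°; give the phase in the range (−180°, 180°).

Substitute s = j803:
Numerator: 200 = 200 + j0
Denominator: (j803) + 435 = 435 + j803
|N| = √(200² + 0²) ≈ 200, ∠N ≈ 0.00°
|D| = √(435² + 803²) ≈ 913.25, ∠D ≈ 61.55°
|G| = 200 / 913.25 ≈ 0.219
Gain = 20 log₁₀(0.219) ≈ -13.19 dB
∠G = 0.00° − 61.55° = -61.55°

Substitute s = j1730:
Numerator: 200 = 200 + j0
Denominator: (j1730) + 435 = 435 + j1730
|N| = √(200² + 0²) ≈ 200, ∠N ≈ 0.00°
|D| = √(435² + 1730²) ≈ 1783.9, ∠D ≈ 75.89°
|G| = 200 / 1783.9 ≈ 0.11211
Gain = 20 log₁₀(0.11211) ≈ -19.01 dB
∠G = 0.00° − 75.89° = -75.89°

ω = 803: -13.2 dB, -61.6°; ω = 1730: -19.0 dB, -75.9°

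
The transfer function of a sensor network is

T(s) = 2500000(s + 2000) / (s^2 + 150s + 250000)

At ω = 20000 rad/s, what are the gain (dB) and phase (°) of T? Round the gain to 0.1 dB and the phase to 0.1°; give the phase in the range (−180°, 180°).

At s = jω = j20000:
zero (s+2000): 2000 + j20000 → |·| = √(2000²+20000²) = √404000000 ≈ 20100, ∠ = arctan(20000/2000) ≈ 84.29°
quadratic: (j20000)² + 150·j20000 + 250000 = -399750000 + j3000000 → |·| ≈ 3.9976e+08, ∠ ≈ 179.57°
|T| = 2500000 · 20100 / 3.9976e+08 ≈ 125.7
Gain = 20 log₁₀(125.7) ≈ 41.99 dB
∠T = 84.29° − 179.57° = -95.28°

42.0 dB, -95.3°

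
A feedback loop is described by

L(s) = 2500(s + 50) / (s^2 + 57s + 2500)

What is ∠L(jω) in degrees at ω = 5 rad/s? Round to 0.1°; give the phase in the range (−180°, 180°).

-0.9°

At s = jω = j5:
zero (s+50): 50 + j5 → |·| = √(50²+5²) = √2525 ≈ 50.249, ∠ = arctan(5/50) ≈ 5.71°
quadratic: (j5)² + 57·j5 + 2500 = 2475 + j285 → |·| ≈ 2491.4, ∠ ≈ 6.57°
∠L = 5.71° − 6.57° = -0.86°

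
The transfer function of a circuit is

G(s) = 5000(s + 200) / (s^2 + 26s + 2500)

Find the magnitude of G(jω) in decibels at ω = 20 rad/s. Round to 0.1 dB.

53.3 dB

At s = jω = j20:
zero (s+200): 200 + j20 → |·| = √(200²+20²) = √40400 ≈ 201, ∠ = arctan(20/200) ≈ 5.71°
quadratic: (j20)² + 26·j20 + 2500 = 2100 + j520 → |·| ≈ 2163.4, ∠ ≈ 13.91°
|G| = 5000 · 201 / 2163.4 ≈ 464.55
Gain = 20 log₁₀(464.55) ≈ 53.34 dB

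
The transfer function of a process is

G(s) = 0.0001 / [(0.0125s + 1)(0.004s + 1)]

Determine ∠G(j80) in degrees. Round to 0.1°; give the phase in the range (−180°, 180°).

-62.7°

At ω = 80 rad/s:
pole (1 + j80·0.0125) = 1 + j1 → |·| ≈ 1.4142, ∠ ≈ 45.00°
pole (1 + j80·0.004) = 1 + j0.32 → |·| ≈ 1.05, ∠ ≈ 17.74°
∠G = (0°) − (45.00° + 17.74°) = -62.74°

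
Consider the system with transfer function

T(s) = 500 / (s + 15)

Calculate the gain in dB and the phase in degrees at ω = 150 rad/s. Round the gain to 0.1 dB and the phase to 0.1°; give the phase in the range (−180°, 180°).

10.4 dB, -84.3°

Substitute s = j150:
Numerator: 500 = 500 + j0
Denominator: (j150) + 15 = 15 + j150
|N| = √(500² + 0²) ≈ 500, ∠N ≈ 0.00°
|D| = √(15² + 150²) ≈ 150.75, ∠D ≈ 84.29°
|T| = 500 / 150.75 ≈ 3.3167
Gain = 20 log₁₀(3.3167) ≈ 10.41 dB
∠T = 0.00° − 84.29° = -84.29°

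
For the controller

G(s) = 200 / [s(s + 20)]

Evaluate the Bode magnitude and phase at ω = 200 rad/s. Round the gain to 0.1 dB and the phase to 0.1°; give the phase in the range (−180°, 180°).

At s = jω = j200:
pole (s+20): 20 + j200 → |·| = √(20²+200²) = √40400 ≈ 201, ∠ = arctan(200/20) ≈ 84.29°
pole at origin: |s| = 200, ∠ = 90.00° (in denominator)
|G| = 200 / 40200 ≈ 0.0049751
Gain = 20 log₁₀(0.0049751) ≈ -46.06 dB
∠G = 0.00° − 174.29° = -174.29°

-46.1 dB, -174.3°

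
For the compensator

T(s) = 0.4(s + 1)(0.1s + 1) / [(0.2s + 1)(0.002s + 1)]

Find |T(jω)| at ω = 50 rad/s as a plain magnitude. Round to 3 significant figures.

At ω = 50 rad/s:
zero (1 + j50·1) = 1 + j50 → |·| ≈ 50.01, ∠ ≈ 88.85°
zero (1 + j50·0.1) = 1 + j5 → |·| ≈ 5.099, ∠ ≈ 78.69°
pole (1 + j50·0.2) = 1 + j10 → |·| ≈ 10.05, ∠ ≈ 84.29°
pole (1 + j50·0.002) = 1 + j0.1 → |·| ≈ 1.005, ∠ ≈ 5.71°
|T| = 0.4 · 50.01 · 5.099 / (10.05 · 1.005) ≈ 10.099

10.1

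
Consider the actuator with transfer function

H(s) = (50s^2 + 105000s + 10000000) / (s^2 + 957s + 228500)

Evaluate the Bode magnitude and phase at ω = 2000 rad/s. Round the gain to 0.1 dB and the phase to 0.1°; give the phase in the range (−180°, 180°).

36.5 dB, -21.0°

Substitute s = j2000:
Numerator: 50(j2000)^2 + 105000(j2000) + 10000000 = -190000000 + j210000000
Denominator: (j2000)^2 + 957(j2000) + 228500 = -3771500 + j1914000
|N| = √(190000000² + 210000000²) ≈ 2.832e+08, ∠N ≈ 132.14°
|D| = √(3771500² + 1914000²) ≈ 4.2294e+06, ∠D ≈ 153.09°
|H| = 2.832e+08 / 4.2294e+06 ≈ 66.96
Gain = 20 log₁₀(66.96) ≈ 36.52 dB
∠H = 132.14° − 153.09° = -20.95°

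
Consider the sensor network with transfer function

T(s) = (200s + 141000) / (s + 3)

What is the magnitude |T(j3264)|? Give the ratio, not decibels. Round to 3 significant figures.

Substitute s = j3264:
Numerator: 200(j3264) + 141000 = 141000 + j652800
Denominator: (j3264) + 3 = 3 + j3264
|N| = √(141000² + 652800²) ≈ 6.6785e+05, ∠N ≈ 77.81°
|D| = √(3² + 3264²) ≈ 3264, ∠D ≈ 89.95°
|T| = 6.6785e+05 / 3264 ≈ 204.61

205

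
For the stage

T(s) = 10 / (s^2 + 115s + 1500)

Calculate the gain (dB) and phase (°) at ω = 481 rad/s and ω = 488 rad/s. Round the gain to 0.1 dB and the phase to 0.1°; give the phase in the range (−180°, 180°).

Substitute s = j481:
Numerator: 10 = 10 + j0
Denominator: (j481)^2 + 115(j481) + 1500 = -229861 + j55315
|N| = √(10² + 0²) ≈ 10, ∠N ≈ 0.00°
|D| = √(229861² + 55315²) ≈ 2.3642e+05, ∠D ≈ 166.47°
|T| = 10 / 2.3642e+05 ≈ 4.2298e-05
Gain = 20 log₁₀(4.2298e-05) ≈ -87.47 dB
∠T = 0.00° − 166.47° = -166.47°

Substitute s = j488:
Numerator: 10 = 10 + j0
Denominator: (j488)^2 + 115(j488) + 1500 = -236644 + j56120
|N| = √(10² + 0²) ≈ 10, ∠N ≈ 0.00°
|D| = √(236644² + 56120²) ≈ 2.4321e+05, ∠D ≈ 166.66°
|T| = 10 / 2.4321e+05 ≈ 4.1117e-05
Gain = 20 log₁₀(4.1117e-05) ≈ -87.72 dB
∠T = 0.00° − 166.66° = -166.66°

ω = 481: -87.5 dB, -166.5°; ω = 488: -87.7 dB, -166.7°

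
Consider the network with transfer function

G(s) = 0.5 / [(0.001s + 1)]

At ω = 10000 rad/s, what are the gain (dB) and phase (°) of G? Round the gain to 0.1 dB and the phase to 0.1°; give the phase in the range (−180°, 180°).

At ω = 10000 rad/s:
pole (1 + j10000·0.001) = 1 + j10 → |·| ≈ 10.05, ∠ ≈ 84.29°
|G| = 0.5 · 1 / (10.05) ≈ 0.049751
Gain = 20 log₁₀(0.049751) ≈ -26.06 dB
∠G = (0°) − (84.29°) = -84.29°

-26.1 dB, -84.3°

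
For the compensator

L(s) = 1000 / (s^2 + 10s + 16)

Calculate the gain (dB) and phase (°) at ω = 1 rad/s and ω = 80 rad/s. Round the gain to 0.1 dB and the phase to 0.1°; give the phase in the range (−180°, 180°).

ω = 1: 34.9 dB, -33.7°; ω = 80: -16.2 dB, -172.9°

Substitute s = j1:
Numerator: 1000 = 1000 + j0
Denominator: (j1)^2 + 10(j1) + 16 = 15 + j10
|N| = √(1000² + 0²) ≈ 1000, ∠N ≈ 0.00°
|D| = √(15² + 10²) ≈ 18.028, ∠D ≈ 33.69°
|L| = 1000 / 18.028 ≈ 55.469
Gain = 20 log₁₀(55.469) ≈ 34.88 dB
∠L = 0.00° − 33.69° = -33.69°

Substitute s = j80:
Numerator: 1000 = 1000 + j0
Denominator: (j80)^2 + 10(j80) + 16 = -6384 + j800
|N| = √(1000² + 0²) ≈ 1000, ∠N ≈ 0.00°
|D| = √(6384² + 800²) ≈ 6433.9, ∠D ≈ 172.86°
|L| = 1000 / 6433.9 ≈ 0.15543
Gain = 20 log₁₀(0.15543) ≈ -16.17 dB
∠L = 0.00° − 172.86° = -172.86°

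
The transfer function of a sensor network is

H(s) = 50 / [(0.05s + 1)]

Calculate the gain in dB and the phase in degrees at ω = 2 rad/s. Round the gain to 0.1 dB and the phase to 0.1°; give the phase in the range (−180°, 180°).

33.9 dB, -5.7°

At ω = 2 rad/s:
pole (1 + j2·0.05) = 1 + j0.1 → |·| ≈ 1.005, ∠ ≈ 5.71°
|H| = 50 · 1 / (1.005) ≈ 49.751
Gain = 20 log₁₀(49.751) ≈ 33.94 dB
∠H = (0°) − (5.71°) = -5.71°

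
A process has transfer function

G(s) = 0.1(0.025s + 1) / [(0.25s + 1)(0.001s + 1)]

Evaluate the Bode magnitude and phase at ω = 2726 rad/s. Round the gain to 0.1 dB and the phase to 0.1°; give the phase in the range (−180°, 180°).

-49.3 dB, -70.6°

At ω = 2726 rad/s:
zero (1 + j2726·0.025) = 1 + j68.15 → |·| ≈ 68.157, ∠ ≈ 89.16°
pole (1 + j2726·0.25) = 1 + j681.5 → |·| ≈ 681.5, ∠ ≈ 89.92°
pole (1 + j2726·0.001) = 1 + j2.726 → |·| ≈ 2.9036, ∠ ≈ 69.86°
|G| = 0.1 · 68.157 / (681.5 · 2.9036) ≈ 0.0034444
Gain = 20 log₁₀(0.0034444) ≈ -49.26 dB
∠G = (89.16°) − (89.92° + 69.86°) = -70.62°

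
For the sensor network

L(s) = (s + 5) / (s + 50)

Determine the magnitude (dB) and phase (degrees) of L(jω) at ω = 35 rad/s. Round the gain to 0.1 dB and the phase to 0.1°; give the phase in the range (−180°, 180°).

Substitute s = j35:
Numerator: (j35) + 5 = 5 + j35
Denominator: (j35) + 50 = 50 + j35
|N| = √(5² + 35²) ≈ 35.355, ∠N ≈ 81.87°
|D| = √(50² + 35²) ≈ 61.033, ∠D ≈ 34.99°
|L| = 35.355 / 61.033 ≈ 0.57928
Gain = 20 log₁₀(0.57928) ≈ -4.74 dB
∠L = 81.87° − 34.99° = 46.88°

-4.7 dB, 46.9°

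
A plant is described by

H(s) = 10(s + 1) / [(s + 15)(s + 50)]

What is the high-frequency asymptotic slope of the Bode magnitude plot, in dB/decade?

Each pole contributes −20 dB/decade at high frequency; each zero contributes +20 dB/decade.
Net: 1 zero(s) − 2 pole(s) → -20 dB/decade.

-20 dB/decade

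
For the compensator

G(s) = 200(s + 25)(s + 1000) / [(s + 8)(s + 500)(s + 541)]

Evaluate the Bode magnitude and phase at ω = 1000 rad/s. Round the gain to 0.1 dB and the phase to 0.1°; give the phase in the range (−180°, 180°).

At s = jω = j1000:
zero (s+25): 25 + j1000 → |·| = √(25²+1000²) = √1000625 ≈ 1000.3, ∠ = arctan(1000/25) ≈ 88.57°
zero (s+1000): 1000 + j1000 → |·| = √(1000²+1000²) = √2000000 ≈ 1414.2, ∠ = arctan(1000/1000) ≈ 45.00°
pole (s+8): 8 + j1000 → |·| = √(8²+1000²) = √1000064 ≈ 1000, ∠ = arctan(1000/8) ≈ 89.54°
pole (s+500): 500 + j1000 → |·| = √(500²+1000²) = √1250000 ≈ 1118, ∠ = arctan(1000/500) ≈ 63.43°
pole (s+541): 541 + j1000 → |·| = √(541²+1000²) = √1292681 ≈ 1137, ∠ = arctan(1000/541) ≈ 61.59°
|G| = 200 · 1.4146e+06 / 1.2712e+09 ≈ 0.22256
Gain = 20 log₁₀(0.22256) ≈ -13.05 dB
∠G = 133.57° − 214.56° = -80.99°

-13.1 dB, -81.0°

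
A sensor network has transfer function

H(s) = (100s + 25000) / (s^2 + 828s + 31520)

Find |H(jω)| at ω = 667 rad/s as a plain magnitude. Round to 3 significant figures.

0.103

Substitute s = j667:
Numerator: 100(j667) + 25000 = 25000 + j66700
Denominator: (j667)^2 + 828(j667) + 31520 = -413369 + j552276
|N| = √(25000² + 66700²) ≈ 71231, ∠N ≈ 69.45°
|D| = √(413369² + 552276²) ≈ 6.8984e+05, ∠D ≈ 126.81°
|H| = 71231 / 6.8984e+05 ≈ 0.10326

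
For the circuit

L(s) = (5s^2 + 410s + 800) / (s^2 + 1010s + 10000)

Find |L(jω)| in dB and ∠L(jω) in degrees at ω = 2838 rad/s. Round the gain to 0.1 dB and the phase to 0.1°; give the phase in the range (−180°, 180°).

13.5 dB, 18.0°

Substitute s = j2838:
Numerator: 5(j2838)^2 + 410(j2838) + 800 = -40270420 + j1163580
Denominator: (j2838)^2 + 1010(j2838) + 10000 = -8044244 + j2866380
|N| = √(40270420² + 1163580²) ≈ 4.0287e+07, ∠N ≈ 178.34°
|D| = √(8044244² + 2866380²) ≈ 8.5397e+06, ∠D ≈ 160.39°
|L| = 4.0287e+07 / 8.5397e+06 ≈ 4.7176
Gain = 20 log₁₀(4.7176) ≈ 13.47 dB
∠L = 178.34° − 160.39° = 17.95°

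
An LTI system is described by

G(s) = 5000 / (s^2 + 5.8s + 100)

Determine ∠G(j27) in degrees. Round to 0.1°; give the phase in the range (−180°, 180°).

At s = jω = j27:
quadratic: (j27)² + 5.8·j27 + 100 = -629 + j156.6 → |·| ≈ 648.2, ∠ ≈ 166.02°
∠G = 0.00° − 166.02° = -166.02°

-166.0°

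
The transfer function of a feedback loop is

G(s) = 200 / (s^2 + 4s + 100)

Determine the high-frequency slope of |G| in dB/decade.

-40 dB/decade

Each pole contributes −20 dB/decade at high frequency; each zero contributes +20 dB/decade.
Net: 0 zero(s) − 2 pole(s) → -40 dB/decade.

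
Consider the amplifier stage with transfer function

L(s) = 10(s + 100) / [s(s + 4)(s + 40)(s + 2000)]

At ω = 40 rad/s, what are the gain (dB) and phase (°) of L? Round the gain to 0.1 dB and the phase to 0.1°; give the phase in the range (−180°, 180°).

At s = jω = j40:
zero (s+100): 100 + j40 → |·| = √(100²+40²) = √11600 ≈ 107.7, ∠ = arctan(40/100) ≈ 21.80°
pole (s+4): 4 + j40 → |·| = √(4²+40²) = √1616 ≈ 40.2, ∠ = arctan(40/4) ≈ 84.29°
pole (s+40): 40 + j40 → |·| = √(40²+40²) = √3200 ≈ 56.569, ∠ = arctan(40/40) ≈ 45.00°
pole (s+2000): 2000 + j40 → |·| = √(2000²+40²) = √4001600 ≈ 2000.4, ∠ = arctan(40/2000) ≈ 1.15°
pole at origin: |s| = 40, ∠ = 90.00° (in denominator)
|L| = 10 · 107.7 / 1.8196e+08 ≈ 5.9189e-06
Gain = 20 log₁₀(5.9189e-06) ≈ -104.56 dB
∠L = 21.80° − 220.44° = -198.64° ≡ 161.36° (principal value)

-104.6 dB, 161.4°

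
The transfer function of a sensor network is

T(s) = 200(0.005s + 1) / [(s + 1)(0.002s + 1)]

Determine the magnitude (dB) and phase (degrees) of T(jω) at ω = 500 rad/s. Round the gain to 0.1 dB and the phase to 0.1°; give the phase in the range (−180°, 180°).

-2.4 dB, -66.7°

At ω = 500 rad/s:
zero (1 + j500·0.005) = 1 + j2.5 → |·| ≈ 2.6926, ∠ ≈ 68.20°
pole (1 + j500·1) = 1 + j500 → |·| ≈ 500, ∠ ≈ 89.89°
pole (1 + j500·0.002) = 1 + j1 → |·| ≈ 1.4142, ∠ ≈ 45.00°
|T| = 200 · 2.6926 / (500 · 1.4142) ≈ 0.76159
Gain = 20 log₁₀(0.76159) ≈ -2.37 dB
∠T = (68.20°) − (89.89° + 45.00°) = -66.69°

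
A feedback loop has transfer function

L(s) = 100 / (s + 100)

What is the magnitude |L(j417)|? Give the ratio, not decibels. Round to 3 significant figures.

0.233

At s = jω = j417:
pole (s+100): 100 + j417 → |·| = √(100²+417²) = √183889 ≈ 428.82, ∠ = arctan(417/100) ≈ 76.51°
|L| = 100 / 428.82 ≈ 0.2332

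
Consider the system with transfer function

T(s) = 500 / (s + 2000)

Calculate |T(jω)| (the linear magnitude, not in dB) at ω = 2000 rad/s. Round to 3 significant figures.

At s = jω = j2000:
pole (s+2000): 2000 + j2000 → |·| = √(2000²+2000²) = √8000000 ≈ 2828.4, ∠ = arctan(2000/2000) ≈ 45.00°
|T| = 500 / 2828.4 ≈ 0.17678

0.177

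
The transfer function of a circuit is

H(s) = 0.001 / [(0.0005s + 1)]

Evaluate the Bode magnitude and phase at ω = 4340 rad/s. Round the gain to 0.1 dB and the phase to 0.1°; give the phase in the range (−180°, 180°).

At ω = 4340 rad/s:
pole (1 + j4340·0.0005) = 1 + j2.17 → |·| ≈ 2.3893, ∠ ≈ 65.26°
|H| = 0.001 · 1 / (2.3893) ≈ 0.00041853
Gain = 20 log₁₀(0.00041853) ≈ -67.57 dB
∠H = (0°) − (65.26°) = -65.26°

-67.6 dB, -65.3°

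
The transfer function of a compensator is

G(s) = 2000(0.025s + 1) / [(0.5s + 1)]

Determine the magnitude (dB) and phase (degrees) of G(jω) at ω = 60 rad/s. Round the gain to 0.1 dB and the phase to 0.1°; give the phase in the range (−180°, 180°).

41.6 dB, -31.8°

At ω = 60 rad/s:
zero (1 + j60·0.025) = 1 + j1.5 → |·| ≈ 1.8028, ∠ ≈ 56.31°
pole (1 + j60·0.5) = 1 + j30 → |·| ≈ 30.017, ∠ ≈ 88.09°
|G| = 2000 · 1.8028 / (30.017) ≈ 120.12
Gain = 20 log₁₀(120.12) ≈ 41.59 dB
∠G = (56.31°) − (88.09°) = -31.78°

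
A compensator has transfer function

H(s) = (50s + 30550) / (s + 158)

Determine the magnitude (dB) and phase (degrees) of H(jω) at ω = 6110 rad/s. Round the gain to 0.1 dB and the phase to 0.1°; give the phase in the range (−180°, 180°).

34.0 dB, -4.2°

Substitute s = j6110:
Numerator: 50(j6110) + 30550 = 30550 + j305500
Denominator: (j6110) + 158 = 158 + j6110
|N| = √(30550² + 305500²) ≈ 3.0702e+05, ∠N ≈ 84.29°
|D| = √(158² + 6110²) ≈ 6112, ∠D ≈ 88.52°
|H| = 3.0702e+05 / 6112 ≈ 50.232
Gain = 20 log₁₀(50.232) ≈ 34.02 dB
∠H = 84.29° − 88.52° = -4.23°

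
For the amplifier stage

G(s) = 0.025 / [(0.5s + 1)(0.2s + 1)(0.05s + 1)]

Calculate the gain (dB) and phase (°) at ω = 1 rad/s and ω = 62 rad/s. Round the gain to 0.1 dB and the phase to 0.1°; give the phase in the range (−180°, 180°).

ω = 1: -33.2 dB, -40.7°; ω = 62: -94.0 dB, 114.3°

At ω = 1 rad/s:
pole (1 + j1·0.5) = 1 + j0.5 → |·| ≈ 1.118, ∠ ≈ 26.57°
pole (1 + j1·0.2) = 1 + j0.2 → |·| ≈ 1.0198, ∠ ≈ 11.31°
pole (1 + j1·0.05) = 1 + j0.05 → |·| ≈ 1.0012, ∠ ≈ 2.86°
|G| = 0.025 · 1 / (1.118 · 1.0198 · 1.0012) ≈ 0.021901
Gain = 20 log₁₀(0.021901) ≈ -33.19 dB
∠G = (0°) − (26.57° + 11.31° + 2.86°) = -40.74°

At ω = 62 rad/s:
pole (1 + j62·0.5) = 1 + j31 → |·| ≈ 31.016, ∠ ≈ 88.15°
pole (1 + j62·0.2) = 1 + j12.4 → |·| ≈ 12.44, ∠ ≈ 85.39°
pole (1 + j62·0.05) = 1 + j3.1 → |·| ≈ 3.2573, ∠ ≈ 72.12°
|G| = 0.025 · 1 / (31.016 · 12.44 · 3.2573) ≈ 1.9892e-05
Gain = 20 log₁₀(1.9892e-05) ≈ -94.03 dB
∠G = (0°) − (88.15° + 85.39° + 72.12°) = -245.66° ≡ 114.34° (principal value)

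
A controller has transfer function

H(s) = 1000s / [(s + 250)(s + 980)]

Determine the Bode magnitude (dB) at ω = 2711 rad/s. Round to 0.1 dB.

At s = jω = j2711:
zero at origin: s = j2711 → |·| = 2711, ∠ = 90.00°
pole (s+250): 250 + j2711 → |·| = √(250²+2711²) = √7412021 ≈ 2722.5, ∠ = arctan(2711/250) ≈ 84.73°
pole (s+980): 980 + j2711 → |·| = √(980²+2711²) = √8309921 ≈ 2882.7, ∠ = arctan(2711/980) ≈ 70.13°
|H| = 1000 · 2711 / 7.8482e+06 ≈ 0.34543
Gain = 20 log₁₀(0.34543) ≈ -9.23 dB

-9.2 dB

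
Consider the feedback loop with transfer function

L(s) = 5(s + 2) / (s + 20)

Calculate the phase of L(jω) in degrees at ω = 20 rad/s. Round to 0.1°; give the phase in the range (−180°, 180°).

At s = jω = j20:
zero (s+2): 2 + j20 → |·| = √(2²+20²) = √404 ≈ 20.1, ∠ = arctan(20/2) ≈ 84.29°
pole (s+20): 20 + j20 → |·| = √(20²+20²) = √800 ≈ 28.284, ∠ = arctan(20/20) ≈ 45.00°
∠L = 84.29° − 45.00° = 39.29°

39.3°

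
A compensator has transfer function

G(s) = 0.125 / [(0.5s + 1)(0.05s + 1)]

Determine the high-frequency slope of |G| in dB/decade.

Each pole contributes −20 dB/decade at high frequency; each zero contributes +20 dB/decade.
Net: 0 zero(s) − 2 pole(s) → -40 dB/decade.

-40 dB/decade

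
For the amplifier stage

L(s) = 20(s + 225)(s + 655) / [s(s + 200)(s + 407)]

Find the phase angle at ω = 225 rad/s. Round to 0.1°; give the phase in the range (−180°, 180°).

At s = jω = j225:
zero (s+225): 225 + j225 → |·| = √(225²+225²) = √101250 ≈ 318.2, ∠ = arctan(225/225) ≈ 45.00°
zero (s+655): 655 + j225 → |·| = √(655²+225²) = √479650 ≈ 692.57, ∠ = arctan(225/655) ≈ 18.96°
pole (s+200): 200 + j225 → |·| = √(200²+225²) = √90625 ≈ 301.04, ∠ = arctan(225/200) ≈ 48.37°
pole (s+407): 407 + j225 → |·| = √(407²+225²) = √216274 ≈ 465.05, ∠ = arctan(225/407) ≈ 28.93°
pole at origin: |s| = 225, ∠ = 90.00° (in denominator)
∠L = 63.96° − 167.30° = -103.34°

-103.3°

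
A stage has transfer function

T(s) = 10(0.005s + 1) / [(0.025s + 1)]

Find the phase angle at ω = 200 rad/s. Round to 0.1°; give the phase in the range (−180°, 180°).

At ω = 200 rad/s:
zero (1 + j200·0.005) = 1 + j1 → |·| ≈ 1.4142, ∠ ≈ 45.00°
pole (1 + j200·0.025) = 1 + j5 → |·| ≈ 5.099, ∠ ≈ 78.69°
∠T = (45.00°) − (78.69°) = -33.69°

-33.7°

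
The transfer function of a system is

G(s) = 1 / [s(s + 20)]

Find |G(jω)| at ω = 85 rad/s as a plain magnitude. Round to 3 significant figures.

0.000135

At s = jω = j85:
pole (s+20): 20 + j85 → |·| = √(20²+85²) = √7625 ≈ 87.321, ∠ = arctan(85/20) ≈ 76.76°
pole at origin: |s| = 85, ∠ = 90.00° (in denominator)
|G| = 1 / 7422.3 ≈ 0.00013473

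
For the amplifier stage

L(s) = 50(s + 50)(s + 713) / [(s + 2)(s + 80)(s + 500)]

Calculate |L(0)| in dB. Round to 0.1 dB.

27.0 dB

L(0) = 50·50·713 / (2·80·500) ≈ 22.281
20 log₁₀(22.281) ≈ 26.96 dB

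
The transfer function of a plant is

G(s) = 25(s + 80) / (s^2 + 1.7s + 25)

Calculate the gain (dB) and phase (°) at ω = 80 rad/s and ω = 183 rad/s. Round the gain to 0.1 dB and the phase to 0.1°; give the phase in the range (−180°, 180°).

At s = jω = j80:
zero (s+80): 80 + j80 → |·| = √(80²+80²) = √12800 ≈ 113.14, ∠ = arctan(80/80) ≈ 45.00°
quadratic: (j80)² + 1.7·j80 + 25 = -6375 + j136 → |·| ≈ 6376.5, ∠ ≈ 178.78°
|G| = 25 · 113.14 / 6376.5 ≈ 0.44358
Gain = 20 log₁₀(0.44358) ≈ -7.06 dB
∠G = 45.00° − 178.78° = -133.78°

At s = jω = j183:
zero (s+80): 80 + j183 → |·| = √(80²+183²) = √39889 ≈ 199.72, ∠ = arctan(183/80) ≈ 66.39°
quadratic: (j183)² + 1.7·j183 + 25 = -33464 + j311.1 → |·| ≈ 33465, ∠ ≈ 179.47°
|G| = 25 · 199.72 / 33465 ≈ 0.1492
Gain = 20 log₁₀(0.1492) ≈ -16.52 dB
∠G = 66.39° − 179.47° = -113.08°

ω = 80: -7.1 dB, -133.8°; ω = 183: -16.5 dB, -113.1°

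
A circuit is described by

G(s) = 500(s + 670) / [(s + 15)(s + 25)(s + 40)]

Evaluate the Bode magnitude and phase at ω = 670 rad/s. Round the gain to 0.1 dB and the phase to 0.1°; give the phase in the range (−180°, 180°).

-56.1 dB, 141.8°

At s = jω = j670:
zero (s+670): 670 + j670 → |·| = √(670²+670²) = √897800 ≈ 947.52, ∠ = arctan(670/670) ≈ 45.00°
pole (s+15): 15 + j670 → |·| = √(15²+670²) = √449125 ≈ 670.17, ∠ = arctan(670/15) ≈ 88.72°
pole (s+25): 25 + j670 → |·| = √(25²+670²) = √449525 ≈ 670.47, ∠ = arctan(670/25) ≈ 87.86°
pole (s+40): 40 + j670 → |·| = √(40²+670²) = √450500 ≈ 671.19, ∠ = arctan(670/40) ≈ 86.58°
|G| = 500 · 947.52 / 3.0159e+08 ≈ 0.0015709
Gain = 20 log₁₀(0.0015709) ≈ -56.08 dB
∠G = 45.00° − 263.16° = -218.16° ≡ 141.84° (principal value)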